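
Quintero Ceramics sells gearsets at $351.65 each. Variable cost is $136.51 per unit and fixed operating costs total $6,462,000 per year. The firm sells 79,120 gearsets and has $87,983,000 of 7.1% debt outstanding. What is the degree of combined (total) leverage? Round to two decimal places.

At 79,120 units, contribution = 79,120 × $215.14 = $17,021,876.80.
Subtracting fixed costs: EBIT = $17,021,876.80 − $6,462,000 = $10,559,876.80. Interest = $6,246,793.00.
DOL = $17,021,876.80 ÷ $10,559,876.80 = 1.6119; DFL = $10,559,876.80 ÷ $4,313,083.80 = 2.4483.
Combined leverage = 1.6119 × 2.4483 = 3.9464.

3.95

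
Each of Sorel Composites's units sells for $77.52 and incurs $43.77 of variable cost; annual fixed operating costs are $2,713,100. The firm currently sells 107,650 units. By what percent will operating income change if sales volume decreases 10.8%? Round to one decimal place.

-42.6%

Contribution at this volume is 107,650 × $33.75 = $3,633,187.50.
Subtracting fixed costs: EBIT = $3,633,187.50 − $2,713,100 = $920,087.50.
Degree of operating leverage = $3,633,187.50 / $920,087.50 = 3.9487.
%ΔEBIT = DOL × %ΔSales = 3.9487 × -10.8% = -42.6%.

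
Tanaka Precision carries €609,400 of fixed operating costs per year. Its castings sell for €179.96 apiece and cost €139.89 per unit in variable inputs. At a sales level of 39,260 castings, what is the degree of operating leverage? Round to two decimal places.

1.63

Contribution at this volume is 39,260 × €40.07 = €1,573,148.20.
Subtracting fixed costs: EBIT = €1,573,148.20 − €609,400 = €963,748.20.
So DOL = total CM / EBIT = €1,573,148.20 / €963,748.20 = 1.6323.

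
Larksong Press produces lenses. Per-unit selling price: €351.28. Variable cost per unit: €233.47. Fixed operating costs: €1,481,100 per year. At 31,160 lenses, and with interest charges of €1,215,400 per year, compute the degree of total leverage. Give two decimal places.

At 31,160 units, contribution = 31,160 × €117.81 = €3,670,959.60.
Operating income = contribution − fixed costs = €3,670,959.60 − €1,481,100 = €2,189,859.60. Interest = €1,215,400.00, so EBIT − I = €974,459.60.
Degree of total leverage = total CM / (EBIT − interest) = €3,670,959.60 / €974,459.60 = 3.7672.

3.77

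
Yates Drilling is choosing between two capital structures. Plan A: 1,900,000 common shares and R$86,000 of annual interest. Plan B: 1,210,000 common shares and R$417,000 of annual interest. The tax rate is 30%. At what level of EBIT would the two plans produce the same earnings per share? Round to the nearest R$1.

R$997,449

At indifference, (EBIT − 86,000)(1 − t)/1,900,000 = (EBIT − 417,000)(1 − t)/1,210,000.
Cancelling (1 − t) and cross-multiplying: 1,210,000·(EBIT − 86,000) = 1,900,000·(EBIT − 417,000).
Solving, EBIT = (417,000·1,900,000 − 86,000·1,210,000) / (1,900,000 − 1,210,000) = 688,240,000,000 / 690,000 = 997,449.28.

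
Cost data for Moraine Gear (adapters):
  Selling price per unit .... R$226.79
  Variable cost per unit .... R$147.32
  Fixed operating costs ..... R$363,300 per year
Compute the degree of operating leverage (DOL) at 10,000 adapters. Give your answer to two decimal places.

Total contribution margin = 10,000 × R$79.47 = R$794,700.00.
EBIT = R$794,700.00 − R$363,300 = R$431,400.00.
DOL = contribution ÷ EBIT = R$794,700.00 ÷ R$431,400.00 = 1.8421.

1.84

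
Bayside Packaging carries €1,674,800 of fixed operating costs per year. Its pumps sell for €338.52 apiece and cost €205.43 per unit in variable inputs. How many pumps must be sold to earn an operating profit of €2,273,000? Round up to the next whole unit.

29,663 pumps

Unit CM = price − variable cost = €338.52 − €205.43 = €133.09.
Required volume = (fixed costs + target profit) ÷ CM = (€1,674,800 + €2,273,000) ÷ €133.09 = 29,662.63, so 29,663 pumps.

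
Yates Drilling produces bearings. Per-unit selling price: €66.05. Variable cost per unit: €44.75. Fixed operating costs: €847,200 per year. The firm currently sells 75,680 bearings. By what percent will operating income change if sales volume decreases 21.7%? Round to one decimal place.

-45.7%

Contribution at this volume is 75,680 × €21.30 = €1,611,984.00.
Operating income = contribution − fixed costs = €1,611,984.00 − €847,200 = €764,784.00.
So DOL = total CM / EBIT = €1,611,984.00 / €764,784.00 = 2.1078.
Operating income changes by 2.1078 × -21.7% = -45.7%.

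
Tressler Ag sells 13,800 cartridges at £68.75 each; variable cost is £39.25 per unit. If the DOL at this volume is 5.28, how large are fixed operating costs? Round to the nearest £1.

£329,998

Total contribution margin = 13,800 × £29.50 = £407,100.00.
DOL = contribution / EBIT, so EBIT = £407,100.00 / 5.28 = £77,102.27.
Fixed costs = CM − EBIT = £407,100.00 − £77,102.27 = £329,998.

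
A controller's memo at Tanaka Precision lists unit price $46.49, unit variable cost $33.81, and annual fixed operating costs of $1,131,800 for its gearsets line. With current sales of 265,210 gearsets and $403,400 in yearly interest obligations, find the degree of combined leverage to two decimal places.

Contribution at this volume is 265,210 × $12.68 = $3,362,862.80.
Operating income = contribution − fixed costs = $3,362,862.80 − $1,131,800 = $2,231,062.80. Interest = $403,400.00, so EBIT − I = $1,827,662.80.
Degree of total leverage = total CM / (EBIT − interest) = $3,362,862.80 / $1,827,662.80 = 1.8400.

1.84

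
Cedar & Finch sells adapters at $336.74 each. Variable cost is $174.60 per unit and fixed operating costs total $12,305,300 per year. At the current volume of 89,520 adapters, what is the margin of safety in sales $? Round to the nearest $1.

Unit CM = price − variable cost = $336.74 − $174.60 = $162.14. Break-even units = $12,305,300 ÷ $162.14 = 75,893.06; break-even revenue = 75,893.06 × $336.74 = $25,556,227.47.
Actual sales revenue = 89,520 × $336.74 = $30,144,964.80.
Margin of safety = $30,144,964.80 − $25,556,227.47 = $4,588,737.

$4,588,737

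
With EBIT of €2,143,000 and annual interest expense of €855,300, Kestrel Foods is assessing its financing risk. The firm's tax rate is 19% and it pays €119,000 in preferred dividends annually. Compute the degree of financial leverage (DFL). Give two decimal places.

1.88

Interest = €855,300.00.
Preferred dividends grossed up pre-tax: €119,000 / (1 − 0.19) = €146,913.58.
DFL = EBIT ÷ [EBIT − I − D_p/(1−t)] = €2,143,000 ÷ [€2,143,000 − €855,300.00 − €146,913.58] = €2,143,000 ÷ €1,140,786.42 = 1.8785.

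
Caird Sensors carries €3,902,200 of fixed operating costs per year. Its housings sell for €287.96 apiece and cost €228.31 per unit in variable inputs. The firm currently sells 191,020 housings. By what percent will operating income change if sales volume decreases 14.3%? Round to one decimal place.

-21.7%

Contribution at this volume is 191,020 × €59.65 = €11,394,343.00.
Subtracting fixed costs: EBIT = €11,394,343.00 − €3,902,200 = €7,492,143.00.
Degree of operating leverage = €11,394,343.00 / €7,492,143.00 = 1.5208.
Operating income changes by 1.5208 × -14.3% = -21.7%.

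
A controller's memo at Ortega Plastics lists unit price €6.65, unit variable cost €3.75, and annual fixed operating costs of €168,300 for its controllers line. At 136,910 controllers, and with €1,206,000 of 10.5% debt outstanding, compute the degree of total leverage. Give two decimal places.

3.89

Total contribution margin = 136,910 × €2.90 = €397,039.00.
Subtracting fixed costs: EBIT = €397,039.00 − €168,300 = €228,739.00. Interest = €126,630.00, so EBIT − I = €102,109.00.
Degree of total leverage = total CM / (EBIT − interest) = €397,039.00 / €102,109.00 = 3.8884.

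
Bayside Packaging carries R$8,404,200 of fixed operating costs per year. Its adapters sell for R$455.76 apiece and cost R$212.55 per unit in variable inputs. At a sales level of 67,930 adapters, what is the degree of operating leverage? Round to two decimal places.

At 67,930 units, contribution = 67,930 × R$243.21 = R$16,521,255.30.
Operating income = contribution − fixed costs = R$16,521,255.30 − R$8,404,200 = R$8,117,055.30.
DOL = contribution ÷ EBIT = R$16,521,255.30 ÷ R$8,117,055.30 = 2.0354.

2.04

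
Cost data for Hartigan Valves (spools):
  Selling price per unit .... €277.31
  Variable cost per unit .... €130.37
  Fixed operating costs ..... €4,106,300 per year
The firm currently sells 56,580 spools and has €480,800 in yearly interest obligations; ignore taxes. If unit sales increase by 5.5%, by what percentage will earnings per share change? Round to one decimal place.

At 56,580 units, contribution = 56,580 × €146.94 = €8,313,865.20.
Subtracting fixed costs: EBIT = €8,313,865.20 − €4,106,300 = €4,207,565.20.
Interest = €480,800.00, so EBIT − I = €3,726,765.20.
DCL = total CM / (EBIT − I) = €8,313,865.20 / €3,726,765.20 = 2.2309.
%ΔEPS = DCL × %ΔSales = 2.2309 × +5.5% = +12.3%.

+12.3%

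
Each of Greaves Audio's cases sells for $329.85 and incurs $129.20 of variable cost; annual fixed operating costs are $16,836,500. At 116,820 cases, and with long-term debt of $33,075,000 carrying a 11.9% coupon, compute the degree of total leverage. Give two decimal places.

8.79

Contribution at this volume is 116,820 × $200.65 = $23,439,933.00.
Subtracting fixed costs: EBIT = $23,439,933.00 − $16,836,500 = $6,603,433.00. Interest = $3,935,925.00.
DOL = $23,439,933.00 ÷ $6,603,433.00 = 3.5497; DFL = $6,603,433.00 ÷ $2,667,508.00 = 2.4755.
DCL = DOL × DFL = 3.5497 × 2.4755 = 8.7873.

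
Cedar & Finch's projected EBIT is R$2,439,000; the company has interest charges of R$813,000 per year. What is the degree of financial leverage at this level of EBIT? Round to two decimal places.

Interest = R$813,000.00.
DFL = EBIT ÷ (EBIT − I) = R$2,439,000 ÷ (R$2,439,000 − R$813,000.00) = R$2,439,000 ÷ R$1,626,000.00 = 1.5000.

1.50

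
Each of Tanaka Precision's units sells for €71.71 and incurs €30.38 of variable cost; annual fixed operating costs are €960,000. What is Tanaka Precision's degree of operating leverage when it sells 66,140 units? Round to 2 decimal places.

Contribution at this volume is 66,140 × €41.33 = €2,733,566.20.
EBIT = €2,733,566.20 − €960,000 = €1,773,566.20.
Degree of operating leverage = €2,733,566.20 / €1,773,566.20 = 1.5413.

1.54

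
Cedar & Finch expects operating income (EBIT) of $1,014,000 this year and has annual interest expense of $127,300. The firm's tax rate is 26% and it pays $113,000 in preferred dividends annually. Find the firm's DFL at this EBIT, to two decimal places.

Annual interest charges come to $127,300.00.
Preferred dividends grossed up pre-tax: $113,000 / (1 − 0.26) = $152,702.70.
DFL = EBIT ÷ [EBIT − I − D_p/(1−t)] = $1,014,000 ÷ [$1,014,000 − $127,300.00 − $152,702.70] = $1,014,000 ÷ $733,997.30 = 1.3815.

1.38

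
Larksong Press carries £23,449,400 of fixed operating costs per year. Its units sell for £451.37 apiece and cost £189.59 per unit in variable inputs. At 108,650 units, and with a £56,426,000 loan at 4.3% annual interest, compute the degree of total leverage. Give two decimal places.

11.08

Contribution at this volume is 108,650 × £261.78 = £28,442,397.00.
Subtracting fixed costs: EBIT = £28,442,397.00 − £23,449,400 = £4,992,997.00. Interest = £2,426,318.00, so EBIT − I = £2,566,679.00.
Degree of total leverage = total CM / (EBIT − interest) = £28,442,397.00 / £2,566,679.00 = 11.0814.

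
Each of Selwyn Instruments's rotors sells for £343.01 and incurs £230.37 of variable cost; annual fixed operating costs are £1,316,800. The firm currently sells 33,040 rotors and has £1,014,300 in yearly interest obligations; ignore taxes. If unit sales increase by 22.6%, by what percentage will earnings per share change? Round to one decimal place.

+60.5%

Total contribution margin = 33,040 × £112.64 = £3,721,625.60.
Operating income = contribution − fixed costs = £3,721,625.60 − £1,316,800 = £2,404,825.60.
Interest = £1,014,300.00, so EBIT − I = £1,390,525.60.
Degree of combined leverage = contribution ÷ (EBIT − I) = £3,721,625.60 ÷ £1,390,525.60 = 2.6764.
EPS therefore changes by 2.6764 × (+22.6%) = +60.5%.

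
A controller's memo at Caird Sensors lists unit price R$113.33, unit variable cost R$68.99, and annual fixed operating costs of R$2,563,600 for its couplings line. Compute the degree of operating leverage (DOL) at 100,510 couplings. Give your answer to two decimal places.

2.35

Contribution at this volume is 100,510 × R$44.34 = R$4,456,613.40.
Subtracting fixed costs: EBIT = R$4,456,613.40 − R$2,563,600 = R$1,893,013.40.
DOL = contribution ÷ EBIT = R$4,456,613.40 ÷ R$1,893,013.40 = 2.3542.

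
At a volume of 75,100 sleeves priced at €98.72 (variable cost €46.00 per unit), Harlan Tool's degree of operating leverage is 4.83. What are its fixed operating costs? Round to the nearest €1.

€3,139,547

At 75,100 units, contribution = 75,100 × €52.72 = €3,959,272.00.
DOL = contribution / EBIT, so EBIT = €3,959,272.00 / 4.83 = €819,725.05.
And FC = contribution − EBIT = €3,959,272.00 − €819,725.05 = €3,139,547.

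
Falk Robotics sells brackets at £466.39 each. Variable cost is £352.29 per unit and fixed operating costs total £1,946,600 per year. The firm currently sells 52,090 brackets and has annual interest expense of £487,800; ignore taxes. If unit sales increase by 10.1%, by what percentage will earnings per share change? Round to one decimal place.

Contribution at this volume is 52,090 × £114.10 = £5,943,469.00.
Subtracting fixed costs: EBIT = £5,943,469.00 − £1,946,600 = £3,996,869.00.
Interest = £487,800.00, so EBIT − I = £3,509,069.00.
Degree of combined leverage = contribution ÷ (EBIT − I) = £5,943,469.00 ÷ £3,509,069.00 = 1.6937.
EPS therefore changes by 1.6937 × (+10.1%) = +17.1%.

+17.1%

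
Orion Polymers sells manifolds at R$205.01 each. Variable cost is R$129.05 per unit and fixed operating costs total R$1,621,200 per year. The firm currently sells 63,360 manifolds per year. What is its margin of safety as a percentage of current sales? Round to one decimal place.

Contribution margin per unit = R$205.01 − R$129.05 = R$75.96. Break-even units = R$1,621,200 ÷ R$75.96 = 21,342.81; break-even revenue = 21,342.81 × R$205.01 = R$4,375,489.89.
Current sales = 63,360 × R$205.01 = R$12,989,433.60.
Margin of safety = (R$12,989,433.60 − R$4,375,489.89) ÷ R$12,989,433.60 = 66.3%.

66.3%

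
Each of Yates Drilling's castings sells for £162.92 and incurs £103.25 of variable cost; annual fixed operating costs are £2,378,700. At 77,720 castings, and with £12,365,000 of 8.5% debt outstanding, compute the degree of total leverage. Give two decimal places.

Total contribution margin = 77,720 × £59.67 = £4,637,552.40.
Operating income = contribution − fixed costs = £4,637,552.40 − £2,378,700 = £2,258,852.40. Interest = £1,051,025.00.
DOL = £4,637,552.40 ÷ £2,258,852.40 = 2.0531; DFL = £2,258,852.40 ÷ £1,207,827.40 = 1.8702.
Combined leverage = 2.0531 × 1.8702 = 3.8397.

3.84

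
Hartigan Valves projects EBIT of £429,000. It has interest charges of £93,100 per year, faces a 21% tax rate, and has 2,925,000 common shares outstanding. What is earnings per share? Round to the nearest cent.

£0.09

Pre-tax income = £429,000 − £93,100.00 = £335,900.00.
After tax at 21%: net income = £335,900.00 × 0.79 = £265,361.00.
EPS = £265,361.00 ÷ 2,925,000 = £0.09.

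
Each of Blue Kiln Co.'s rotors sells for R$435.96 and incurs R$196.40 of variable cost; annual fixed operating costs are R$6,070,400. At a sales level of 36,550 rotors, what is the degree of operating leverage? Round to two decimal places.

3.26

Total contribution margin = 36,550 × R$239.56 = R$8,755,918.00.
EBIT = R$8,755,918.00 − R$6,070,400 = R$2,685,518.00.
Degree of operating leverage = R$8,755,918.00 / R$2,685,518.00 = 3.2604.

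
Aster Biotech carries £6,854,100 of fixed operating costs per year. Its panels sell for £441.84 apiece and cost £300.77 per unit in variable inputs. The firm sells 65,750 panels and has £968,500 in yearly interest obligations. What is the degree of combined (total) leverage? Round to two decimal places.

At 65,750 units, contribution = 65,750 × £141.07 = £9,275,352.50.
Subtracting fixed costs: EBIT = £9,275,352.50 − £6,854,100 = £2,421,252.50. Interest = £968,500.00.
DOL = £9,275,352.50 ÷ £2,421,252.50 = 3.8308; DFL = £2,421,252.50 ÷ £1,452,752.50 = 1.6667.
DCL = DOL × DFL = 3.8308 × 1.6667 = 6.3848.

6.38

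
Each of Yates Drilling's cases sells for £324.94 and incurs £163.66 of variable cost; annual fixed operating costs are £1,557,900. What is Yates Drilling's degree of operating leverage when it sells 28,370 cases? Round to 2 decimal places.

Contribution at this volume is 28,370 × £161.28 = £4,575,513.60.
Operating income = contribution − fixed costs = £4,575,513.60 − £1,557,900 = £3,017,613.60.
So DOL = total CM / EBIT = £4,575,513.60 / £3,017,613.60 = 1.5163.

1.52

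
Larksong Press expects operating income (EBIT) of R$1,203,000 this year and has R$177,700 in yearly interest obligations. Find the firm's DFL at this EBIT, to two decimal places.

Interest = R$177,700.00.
DFL = EBIT ÷ (EBIT − I) = R$1,203,000 ÷ (R$1,203,000 − R$177,700.00) = R$1,203,000 ÷ R$1,025,300.00 = 1.1733.

1.17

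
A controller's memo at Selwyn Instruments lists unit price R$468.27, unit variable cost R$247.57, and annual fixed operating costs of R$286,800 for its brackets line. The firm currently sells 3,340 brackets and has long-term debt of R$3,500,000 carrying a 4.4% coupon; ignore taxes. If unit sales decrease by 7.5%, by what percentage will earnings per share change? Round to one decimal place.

-18.7%

At 3,340 units, contribution = 3,340 × R$220.70 = R$737,138.00.
EBIT = R$737,138.00 − R$286,800 = R$450,338.00.
After interest of R$154,000.00, pre-tax earnings = R$296,338.00.
DCL = total CM / (EBIT − I) = R$737,138.00 / R$296,338.00 = 2.4875.
%ΔEPS = DCL × %ΔSales = 2.4875 × -7.5% = -18.7%.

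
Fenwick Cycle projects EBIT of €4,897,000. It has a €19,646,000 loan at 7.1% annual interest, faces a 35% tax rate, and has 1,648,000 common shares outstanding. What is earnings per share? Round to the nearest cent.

Pre-tax income = €4,897,000 − €1,394,866.00 = €3,502,134.00.
After tax at 35%: net income = €3,502,134.00 × 0.65 = €2,276,387.10.
Per share: €2,276,387.10 / 1,648,000 shares = €1.38.

€1.38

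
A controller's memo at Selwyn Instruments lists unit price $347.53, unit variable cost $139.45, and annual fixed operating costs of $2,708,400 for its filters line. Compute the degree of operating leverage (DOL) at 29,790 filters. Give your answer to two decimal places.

At 29,790 units, contribution = 29,790 × $208.08 = $6,198,703.20.
EBIT = $6,198,703.20 − $2,708,400 = $3,490,303.20.
So DOL = total CM / EBIT = $6,198,703.20 / $3,490,303.20 = 1.7760.

1.78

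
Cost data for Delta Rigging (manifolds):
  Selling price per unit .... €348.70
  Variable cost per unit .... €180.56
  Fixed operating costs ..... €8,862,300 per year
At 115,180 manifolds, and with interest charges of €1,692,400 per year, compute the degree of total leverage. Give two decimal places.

At 115,180 units, contribution = 115,180 × €168.14 = €19,366,365.20.
EBIT = €19,366,365.20 − €8,862,300 = €10,504,065.20. Interest = €1,692,400.00.
DOL = €19,366,365.20 ÷ €10,504,065.20 = 1.8437; DFL = €10,504,065.20 ÷ €8,811,665.20 = 1.1921.
Combined leverage = 1.8437 × 1.1921 = 2.1979.

2.20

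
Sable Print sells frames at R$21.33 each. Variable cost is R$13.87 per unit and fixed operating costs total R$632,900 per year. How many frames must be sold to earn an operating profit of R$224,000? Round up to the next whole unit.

Contribution margin per unit = R$21.33 − R$13.87 = R$7.46.
Required volume = (fixed costs + target profit) ÷ CM = (R$632,900 + R$224,000) ÷ R$7.46 = 114,865.95, so 114,866 frames.

114,866 frames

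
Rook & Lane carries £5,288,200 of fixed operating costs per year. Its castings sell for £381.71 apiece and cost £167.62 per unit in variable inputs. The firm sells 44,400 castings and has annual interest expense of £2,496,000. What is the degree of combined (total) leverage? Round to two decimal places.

5.52

Total contribution margin = 44,400 × £214.09 = £9,505,596.00.
EBIT = £9,505,596.00 − £5,288,200 = £4,217,396.00. Interest = £2,496,000.00, so EBIT − I = £1,721,396.00.
DCL = contribution ÷ (EBIT − I) = £9,505,596.00 ÷ £1,721,396.00 = 5.5220.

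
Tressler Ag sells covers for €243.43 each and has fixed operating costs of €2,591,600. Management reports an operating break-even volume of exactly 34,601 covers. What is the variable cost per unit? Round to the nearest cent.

At break-even, FC = Q × (P − VC), so P − VC = €2,591,600 ÷ 34,601 = €74.8996.
Variable cost per unit = €243.43 − €74.8996 = €168.53.

€168.53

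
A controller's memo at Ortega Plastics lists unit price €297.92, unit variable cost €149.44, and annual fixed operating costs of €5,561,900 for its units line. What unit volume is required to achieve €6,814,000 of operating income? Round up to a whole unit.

Contribution margin per unit = €297.92 − €149.44 = €148.48.
Required volume = (fixed costs + target profit) ÷ CM = (€5,561,900 + €6,814,000) ÷ €148.48 = 83,350.62, so 83,351 units.

83,351 units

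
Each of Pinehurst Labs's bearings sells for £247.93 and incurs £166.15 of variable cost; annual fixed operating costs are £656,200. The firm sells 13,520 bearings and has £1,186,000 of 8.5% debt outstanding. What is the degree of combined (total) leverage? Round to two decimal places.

Contribution at this volume is 13,520 × £81.78 = £1,105,665.60.
Operating income = contribution − fixed costs = £1,105,665.60 − £656,200 = £449,465.60. Interest = £100,810.00, so EBIT − I = £348,655.60.
DCL = contribution ÷ (EBIT − I) = £1,105,665.60 ÷ £348,655.60 = 3.1712.

3.17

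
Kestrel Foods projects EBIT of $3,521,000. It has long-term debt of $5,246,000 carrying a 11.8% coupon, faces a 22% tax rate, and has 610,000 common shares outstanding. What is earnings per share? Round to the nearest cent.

Interest = $619,028.00, so EBT = $3,521,000 − $619,028.00 = $2,901,972.00.
Net income = $2,901,972.00 × (1 − 0.22) = $2,263,538.16.
Per share: $2,263,538.16 / 610,000 shares = $3.71.

$3.71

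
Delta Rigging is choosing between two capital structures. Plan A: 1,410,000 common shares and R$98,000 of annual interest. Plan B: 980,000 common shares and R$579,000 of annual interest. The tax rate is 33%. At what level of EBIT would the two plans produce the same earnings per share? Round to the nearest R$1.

Set EPS_A = EPS_B: (EBIT − R$98,000)(1 − 0.33) ÷ 1,410,000 = (EBIT − R$579,000)(1 − 0.33) ÷ 980,000.
Cancelling (1 − t) and cross-multiplying: 980,000·(EBIT − 98,000) = 1,410,000·(EBIT − 579,000).
Solving, EBIT = (579,000·1,410,000 − 98,000·980,000) / (1,410,000 − 980,000) = 720,350,000,000 / 430,000 = 1,675,232.56.

R$1,675,233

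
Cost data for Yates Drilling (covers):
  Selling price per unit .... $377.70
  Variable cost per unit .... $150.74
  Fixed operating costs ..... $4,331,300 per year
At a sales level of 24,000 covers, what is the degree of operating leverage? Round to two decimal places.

Contribution at this volume is 24,000 × $226.96 = $5,447,040.00.
Subtracting fixed costs: EBIT = $5,447,040.00 − $4,331,300 = $1,115,740.00.
So DOL = total CM / EBIT = $5,447,040.00 / $1,115,740.00 = 4.8820.

4.88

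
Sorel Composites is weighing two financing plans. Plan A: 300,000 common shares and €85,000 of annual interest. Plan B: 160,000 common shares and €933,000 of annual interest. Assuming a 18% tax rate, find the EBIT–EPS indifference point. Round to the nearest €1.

Set EPS_A = EPS_B: (EBIT − €85,000)(1 − 0.18) ÷ 300,000 = (EBIT − €933,000)(1 − 0.18) ÷ 160,000.
The (1 − t) factor cancels: (EBIT − 85,000) × 160,000 = (EBIT − 933,000) × 300,000.
EBIT × (300,000 − 160,000) = 933,000 × 300,000 − 85,000 × 160,000 = 266,300,000,000, so EBIT = 266,300,000,000 ÷ 140,000 = 1,902,142.86.

€1,902,143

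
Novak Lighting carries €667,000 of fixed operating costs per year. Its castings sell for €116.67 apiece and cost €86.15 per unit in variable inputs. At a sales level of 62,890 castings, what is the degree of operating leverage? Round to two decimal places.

At 62,890 units, contribution = 62,890 × €30.52 = €1,919,402.80.
EBIT = €1,919,402.80 − €667,000 = €1,252,402.80.
DOL = contribution ÷ EBIT = €1,919,402.80 ÷ €1,252,402.80 = 1.5326.

1.53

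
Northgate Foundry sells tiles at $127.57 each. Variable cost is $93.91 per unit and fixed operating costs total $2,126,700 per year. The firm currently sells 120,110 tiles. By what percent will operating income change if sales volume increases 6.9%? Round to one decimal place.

+14.6%

Contribution at this volume is 120,110 × $33.66 = $4,042,902.60.
EBIT = $4,042,902.60 − $2,126,700 = $1,916,202.60.
So DOL = total CM / EBIT = $4,042,902.60 / $1,916,202.60 = 2.1099.
Operating income changes by 2.1099 × +6.9% = +14.6%.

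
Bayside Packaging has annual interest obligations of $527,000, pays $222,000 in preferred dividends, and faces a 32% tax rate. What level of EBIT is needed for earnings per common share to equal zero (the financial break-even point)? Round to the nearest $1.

$853,471

Preferred dividends are paid after tax, so their pre-tax equivalent is $222,000 ÷ (1 − 0.32) = $326,470.59.
Financial break-even EBIT = interest + D_p ÷ (1 − t) = $527,000 + $326,470.59 = $853,470.59.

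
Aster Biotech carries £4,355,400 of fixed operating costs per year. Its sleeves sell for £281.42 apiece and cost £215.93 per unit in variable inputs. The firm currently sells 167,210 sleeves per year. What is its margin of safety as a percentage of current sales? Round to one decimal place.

60.2%

Contribution margin per unit = £281.42 − £215.93 = £65.49. Break-even units = £4,355,400 ÷ £65.49 = 66,504.81; break-even revenue = 66,504.81 × £281.42 = £18,715,783.60.
Actual sales revenue = 167,210 × £281.42 = £47,056,238.20.
Margin of safety = (£47,056,238.20 − £18,715,783.60) ÷ £47,056,238.20 = 60.2%.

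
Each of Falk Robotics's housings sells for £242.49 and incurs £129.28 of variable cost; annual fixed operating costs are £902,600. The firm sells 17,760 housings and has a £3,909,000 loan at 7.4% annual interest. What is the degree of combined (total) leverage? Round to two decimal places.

2.46

Contribution at this volume is 17,760 × £113.21 = £2,010,609.60.
Subtracting fixed costs: EBIT = £2,010,609.60 − £902,600 = £1,108,009.60. Interest = £289,266.00.
DOL = £2,010,609.60 ÷ £1,108,009.60 = 1.8146; DFL = £1,108,009.60 ÷ £818,743.60 = 1.3533.
Combined leverage = 1.8146 × 1.3533 = 2.4557.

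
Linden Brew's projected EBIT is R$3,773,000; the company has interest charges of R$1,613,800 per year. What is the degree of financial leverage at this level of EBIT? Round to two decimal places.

1.75

Annual interest charges come to R$1,613,800.00.
DFL = EBIT ÷ (EBIT − I) = R$3,773,000 ÷ (R$3,773,000 − R$1,613,800.00) = R$3,773,000 ÷ R$2,159,200.00 = 1.7474.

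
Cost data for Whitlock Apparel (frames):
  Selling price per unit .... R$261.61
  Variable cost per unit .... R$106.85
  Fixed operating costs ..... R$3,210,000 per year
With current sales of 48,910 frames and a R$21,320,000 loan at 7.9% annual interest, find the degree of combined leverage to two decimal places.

Contribution at this volume is 48,910 × R$154.76 = R$7,569,311.60.
Subtracting fixed costs: EBIT = R$7,569,311.60 − R$3,210,000 = R$4,359,311.60. Interest = R$1,684,280.00.
DOL = R$7,569,311.60 ÷ R$4,359,311.60 = 1.7364; DFL = R$4,359,311.60 ÷ R$2,675,031.60 = 1.6296.
DCL = DOL × DFL = 1.7364 × 1.6296 = 2.8296.

2.83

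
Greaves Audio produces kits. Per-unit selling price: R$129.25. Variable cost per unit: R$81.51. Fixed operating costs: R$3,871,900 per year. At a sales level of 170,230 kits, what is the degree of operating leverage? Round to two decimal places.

Total contribution margin = 170,230 × R$47.74 = R$8,126,780.20.
Subtracting fixed costs: EBIT = R$8,126,780.20 − R$3,871,900 = R$4,254,880.20.
DOL = contribution ÷ EBIT = R$8,126,780.20 ÷ R$4,254,880.20 = 1.9100.

1.91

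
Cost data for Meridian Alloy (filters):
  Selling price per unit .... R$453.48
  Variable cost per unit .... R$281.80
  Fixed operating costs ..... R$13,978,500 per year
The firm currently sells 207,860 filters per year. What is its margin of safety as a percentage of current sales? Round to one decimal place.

Contribution margin per unit = R$453.48 − R$281.80 = R$171.68. Break-even units = R$13,978,500 ÷ R$171.68 = 81,421.83; break-even revenue = 81,421.83 × R$453.48 = R$36,923,172.06.
Actual sales revenue = 207,860 × R$453.48 = R$94,260,352.80.
Margin of safety = (R$94,260,352.80 − R$36,923,172.06) ÷ R$94,260,352.80 = 60.8%.

60.8%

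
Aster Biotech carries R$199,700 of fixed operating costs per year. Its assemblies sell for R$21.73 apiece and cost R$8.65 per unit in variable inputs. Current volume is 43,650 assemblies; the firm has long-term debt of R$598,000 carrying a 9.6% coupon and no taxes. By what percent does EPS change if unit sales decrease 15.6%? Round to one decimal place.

Total contribution margin = 43,650 × R$13.08 = R$570,942.00.
Operating income = contribution − fixed costs = R$570,942.00 − R$199,700 = R$371,242.00.
Interest = R$57,408.00, so EBIT − I = R$313,834.00.
DCL = total CM / (EBIT − I) = R$570,942.00 / R$313,834.00 = 1.8192.
EPS therefore changes by 1.8192 × (-15.6%) = -28.4%.

-28.4%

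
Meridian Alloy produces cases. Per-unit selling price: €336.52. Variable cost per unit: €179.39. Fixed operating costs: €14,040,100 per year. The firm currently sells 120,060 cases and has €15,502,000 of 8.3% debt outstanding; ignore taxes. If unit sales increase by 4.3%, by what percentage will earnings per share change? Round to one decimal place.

At 120,060 units, contribution = 120,060 × €157.13 = €18,865,027.80.
EBIT = €18,865,027.80 − €14,040,100 = €4,824,927.80.
After interest of €1,286,666.00, pre-tax earnings = €3,538,261.80.
Degree of combined leverage = contribution ÷ (EBIT − I) = €18,865,027.80 ÷ €3,538,261.80 = 5.3317.
EPS therefore changes by 5.3317 × (+4.3%) = +22.9%.

+22.9%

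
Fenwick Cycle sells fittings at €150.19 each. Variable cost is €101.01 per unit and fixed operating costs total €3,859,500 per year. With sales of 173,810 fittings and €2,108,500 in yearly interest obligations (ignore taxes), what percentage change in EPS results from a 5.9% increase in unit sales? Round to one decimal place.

+19.5%

Contribution at this volume is 173,810 × €49.18 = €8,547,975.80.
Operating income = contribution − fixed costs = €8,547,975.80 − €3,859,500 = €4,688,475.80.
Interest = €2,108,500.00, so EBIT − I = €2,579,975.80.
Degree of combined leverage = contribution ÷ (EBIT − I) = €8,547,975.80 ÷ €2,579,975.80 = 3.3132.
EPS therefore changes by 3.3132 × (+5.9%) = +19.5%.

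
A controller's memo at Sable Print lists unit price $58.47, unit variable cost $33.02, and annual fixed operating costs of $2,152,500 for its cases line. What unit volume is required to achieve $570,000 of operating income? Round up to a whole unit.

106,975 cases

Each unit contributes $58.47 − $33.02 = $25.45.
Need Q such that Q × $25.45 − $2,152,500 = $570,000, i.e. Q = $2,722,500 / $25.45 = 106,974.46 → 106,975.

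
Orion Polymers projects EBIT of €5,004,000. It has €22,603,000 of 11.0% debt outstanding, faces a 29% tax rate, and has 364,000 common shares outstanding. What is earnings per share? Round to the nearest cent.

€4.91

Pre-tax income = €5,004,000 − €2,486,330.00 = €2,517,670.00.
Net income = €2,517,670.00 × (1 − 0.29) = €1,787,545.70.
Per share: €1,787,545.70 / 364,000 shares = €4.91.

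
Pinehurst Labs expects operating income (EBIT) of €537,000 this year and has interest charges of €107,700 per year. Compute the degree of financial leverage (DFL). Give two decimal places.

1.25

Annual interest charges come to €107,700.00.
DFL = EBIT ÷ (EBIT − I) = €537,000 ÷ (€537,000 − €107,700.00) = €537,000 ÷ €429,300.00 = 1.2509.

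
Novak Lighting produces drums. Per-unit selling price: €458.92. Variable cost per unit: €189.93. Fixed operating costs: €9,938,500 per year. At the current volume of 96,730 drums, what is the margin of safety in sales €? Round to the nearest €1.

Contribution margin per unit = €458.92 − €189.93 = €268.99. Break-even units = €9,938,500 ÷ €268.99 = 36,947.47; break-even revenue = 36,947.47 × €458.92 = €16,955,933.01.
Current sales = 96,730 × €458.92 = €44,391,331.60.
Margin of safety = €44,391,331.60 − €16,955,933.01 = €27,435,399.

€27,435,399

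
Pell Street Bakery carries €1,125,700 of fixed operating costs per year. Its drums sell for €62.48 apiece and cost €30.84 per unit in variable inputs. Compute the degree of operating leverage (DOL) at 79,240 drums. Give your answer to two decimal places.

Contribution at this volume is 79,240 × €31.64 = €2,507,153.60.
Subtracting fixed costs: EBIT = €2,507,153.60 − €1,125,700 = €1,381,453.60.
So DOL = total CM / EBIT = €2,507,153.60 / €1,381,453.60 = 1.8149.

1.81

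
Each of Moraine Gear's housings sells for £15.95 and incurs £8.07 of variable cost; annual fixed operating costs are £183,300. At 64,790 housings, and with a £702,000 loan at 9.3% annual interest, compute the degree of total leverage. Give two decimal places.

Total contribution margin = 64,790 × £7.88 = £510,545.20.
Operating income = contribution − fixed costs = £510,545.20 − £183,300 = £327,245.20. Interest = £65,286.00, so EBIT − I = £261,959.20.
DCL = contribution ÷ (EBIT − I) = £510,545.20 ÷ £261,959.20 = 1.9489.

1.95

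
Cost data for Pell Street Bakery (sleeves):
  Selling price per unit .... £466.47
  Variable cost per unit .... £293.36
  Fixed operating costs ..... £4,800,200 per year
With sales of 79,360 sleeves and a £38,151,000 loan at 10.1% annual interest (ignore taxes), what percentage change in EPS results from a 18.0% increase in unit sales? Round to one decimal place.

+48.6%

Contribution at this volume is 79,360 × £173.11 = £13,738,009.60.
Subtracting fixed costs: EBIT = £13,738,009.60 − £4,800,200 = £8,937,809.60.
Interest = £3,853,251.00, so EBIT − I = £5,084,558.60.
DCL = total CM / (EBIT − I) = £13,738,009.60 / £5,084,558.60 = 2.7019.
EPS therefore changes by 2.7019 × (+18.0%) = +48.6%.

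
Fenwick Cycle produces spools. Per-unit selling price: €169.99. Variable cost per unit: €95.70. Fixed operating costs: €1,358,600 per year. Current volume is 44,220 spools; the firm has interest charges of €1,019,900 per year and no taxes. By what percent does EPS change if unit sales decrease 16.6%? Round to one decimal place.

-60.2%

At 44,220 units, contribution = 44,220 × €74.29 = €3,285,103.80.
Subtracting fixed costs: EBIT = €3,285,103.80 − €1,358,600 = €1,926,503.80.
After interest of €1,019,900.00, pre-tax earnings = €906,603.80.
DCL = total CM / (EBIT − I) = €3,285,103.80 / €906,603.80 = 3.6235.
%ΔEPS = DCL × %ΔSales = 3.6235 × -16.6% = -60.2%.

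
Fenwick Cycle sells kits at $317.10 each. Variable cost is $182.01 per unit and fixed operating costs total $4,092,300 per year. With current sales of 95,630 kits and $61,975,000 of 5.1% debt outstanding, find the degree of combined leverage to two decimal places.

Contribution at this volume is 95,630 × $135.09 = $12,918,656.70.
Subtracting fixed costs: EBIT = $12,918,656.70 − $4,092,300 = $8,826,356.70. Interest = $3,160,725.00, so EBIT − I = $5,665,631.70.
Degree of total leverage = total CM / (EBIT − interest) = $12,918,656.70 / $5,665,631.70 = 2.2802.

2.28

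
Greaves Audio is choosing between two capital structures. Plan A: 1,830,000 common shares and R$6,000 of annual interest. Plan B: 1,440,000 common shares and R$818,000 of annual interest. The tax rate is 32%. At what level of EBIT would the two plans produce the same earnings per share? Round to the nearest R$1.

R$3,816,154

Set EPS_A = EPS_B: (EBIT − R$6,000)(1 − 0.32) ÷ 1,830,000 = (EBIT − R$818,000)(1 − 0.32) ÷ 1,440,000.
Cancelling (1 − t) and cross-multiplying: 1,440,000·(EBIT − 6,000) = 1,830,000·(EBIT − 818,000).
EBIT × (1,830,000 − 1,440,000) = 818,000 × 1,830,000 − 6,000 × 1,440,000 = 1,488,300,000,000, so EBIT = 1,488,300,000,000 ÷ 390,000 = 3,816,153.85.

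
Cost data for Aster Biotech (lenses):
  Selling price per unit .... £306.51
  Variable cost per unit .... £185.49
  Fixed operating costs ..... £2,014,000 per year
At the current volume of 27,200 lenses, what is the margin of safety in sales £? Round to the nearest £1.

£3,236,170

Contribution margin per unit = £306.51 − £185.49 = £121.02. Break-even units = £2,014,000 ÷ £121.02 = 16,641.88; break-even revenue = 16,641.88 × £306.51 = £5,100,901.83.
Actual sales revenue = 27,200 × £306.51 = £8,337,072.00.
Margin of safety = £8,337,072.00 − £5,100,901.83 = £3,236,170.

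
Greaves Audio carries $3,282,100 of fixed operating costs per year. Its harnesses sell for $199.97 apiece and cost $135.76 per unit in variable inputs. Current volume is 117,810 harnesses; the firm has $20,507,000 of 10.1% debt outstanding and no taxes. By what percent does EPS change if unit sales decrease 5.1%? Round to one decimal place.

-17.4%

Contribution at this volume is 117,810 × $64.21 = $7,564,580.10.
Subtracting fixed costs: EBIT = $7,564,580.10 − $3,282,100 = $4,282,480.10.
After interest of $2,071,207.00, pre-tax earnings = $2,211,273.10.
DCL = total CM / (EBIT − I) = $7,564,580.10 / $2,211,273.10 = 3.4209.
%ΔEPS = DCL × %ΔSales = 3.4209 × -5.1% = -17.4%.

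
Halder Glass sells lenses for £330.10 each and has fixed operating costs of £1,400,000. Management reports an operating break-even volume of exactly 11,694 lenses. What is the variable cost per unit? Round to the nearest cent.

£210.38

At break-even, FC = Q × (P − VC), so P − VC = £1,400,000 ÷ 11,694 = £119.7195.
Hence VC = price − CM = £330.10 − £119.7195 = £210.38.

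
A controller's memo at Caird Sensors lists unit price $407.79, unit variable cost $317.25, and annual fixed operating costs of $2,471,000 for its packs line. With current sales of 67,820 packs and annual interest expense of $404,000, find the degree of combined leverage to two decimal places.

1.88

Contribution at this volume is 67,820 × $90.54 = $6,140,422.80.
Operating income = contribution − fixed costs = $6,140,422.80 − $2,471,000 = $3,669,422.80. Interest = $404,000.00, so EBIT − I = $3,265,422.80.
Degree of total leverage = total CM / (EBIT − interest) = $6,140,422.80 / $3,265,422.80 = 1.8804.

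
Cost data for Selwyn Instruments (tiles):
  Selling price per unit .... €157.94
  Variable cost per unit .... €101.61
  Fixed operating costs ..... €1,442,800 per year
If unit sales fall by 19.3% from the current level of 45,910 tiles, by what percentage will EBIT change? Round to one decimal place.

Contribution at this volume is 45,910 × €56.33 = €2,586,110.30.
Subtracting fixed costs: EBIT = €2,586,110.30 − €1,442,800 = €1,143,310.30.
Degree of operating leverage = €2,586,110.30 / €1,143,310.30 = 2.2619.
%ΔEBIT = DOL × %ΔSales = 2.2619 × -19.3% = -43.7%.

-43.7%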